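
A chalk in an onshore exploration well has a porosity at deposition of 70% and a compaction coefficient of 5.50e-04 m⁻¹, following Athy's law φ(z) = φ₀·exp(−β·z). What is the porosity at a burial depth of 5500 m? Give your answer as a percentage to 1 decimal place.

Working in km (1 km = 1000 m; β in km⁻¹ = β in m⁻¹ × 1000):
φ = φ₀·exp(−β·z) = 0.7 × exp(−0.55 × 5.5) = 0.7 × exp(−3.025)
  = 0.7 × 0.0486 = 0.0340

3.4%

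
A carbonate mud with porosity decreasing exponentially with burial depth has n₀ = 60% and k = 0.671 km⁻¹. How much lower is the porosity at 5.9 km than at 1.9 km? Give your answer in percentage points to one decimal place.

15.6 percentage points

n(1.9) = 0.6·e^(−0.671×1.9) = 0.1677
n(5.9) = 0.6·e^(−0.671×5.9) = 0.0115
Δn = 0.1677 − 0.0115 = 0.1562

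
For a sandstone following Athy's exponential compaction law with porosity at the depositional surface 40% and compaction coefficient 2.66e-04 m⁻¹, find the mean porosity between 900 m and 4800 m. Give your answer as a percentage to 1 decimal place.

Working in km (1 km = 1000 m; β in km⁻¹ = β in m⁻¹ × 1000):
⟨φ⟩ = (1/(z₂−z₁)) ∫ φ₀ e^(−βz) dz = φ₀·(e^(−β·z₁) − e^(−β·z₂)) / (β·(z₂−z₁))
e^(−0.266×0.9) = 0.7871; e^(−0.266×4.8) = 0.2789
⟨φ⟩ = 0.4 × (0.7871 − 0.2789) / (0.266 × 3.9) = 0.4 × 0.4899 = 0.1959

19.6%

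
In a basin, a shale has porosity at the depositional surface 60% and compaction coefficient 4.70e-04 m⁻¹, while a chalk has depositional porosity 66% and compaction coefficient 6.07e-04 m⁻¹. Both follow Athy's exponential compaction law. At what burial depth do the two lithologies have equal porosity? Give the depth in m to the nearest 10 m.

Working in km (1 km = 1000 m; β in km⁻¹ = β in m⁻¹ × 1000):
Set phi₀ₐ e^(−βₐZ) = phi₀ᵦ e^(−βᵦZ) ⇒ ln(phi₀ₐ/phi₀ᵦ) = (βₐ − βᵦ)·Z
Z = ln(0.6/0.66) / (0.47 − 0.607) = -0.0953 / -0.137 = 0.696 km

700 m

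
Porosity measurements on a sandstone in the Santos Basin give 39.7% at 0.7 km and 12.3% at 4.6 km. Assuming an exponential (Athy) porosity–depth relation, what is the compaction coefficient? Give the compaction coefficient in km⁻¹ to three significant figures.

0.300 km⁻¹

Athy: φ(Z) = φ₀ e^(−kZ) ⇒ φ₁/φ₂ = e^{k(Z₂−Z₁)} ⇒ k = ln(φ₁/φ₂)/(Z₂−Z₁)
k = ln(0.397/0.123) / (4.6 − 0.7) = ln(3.228) / 3.9 = 1.1718 / 3.9 = 0.3004 km⁻¹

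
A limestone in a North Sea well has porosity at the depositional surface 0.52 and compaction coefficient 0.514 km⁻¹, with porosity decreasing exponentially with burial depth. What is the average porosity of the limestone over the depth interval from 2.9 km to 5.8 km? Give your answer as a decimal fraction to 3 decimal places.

⟨n⟩ = (1/(Z₂−Z₁)) ∫ n₀ e^(−cZ) dZ = n₀·(e^(−c·Z₁) − e^(−c·Z₂)) / (c·(Z₂−Z₁))
e^(−0.514×2.9) = 0.2252; e^(−0.514×5.8) = 0.0507
⟨n⟩ = 0.52 × (0.2252 − 0.0507) / (0.514 × 2.9) = 0.52 × 0.1171 = 0.0609

0.061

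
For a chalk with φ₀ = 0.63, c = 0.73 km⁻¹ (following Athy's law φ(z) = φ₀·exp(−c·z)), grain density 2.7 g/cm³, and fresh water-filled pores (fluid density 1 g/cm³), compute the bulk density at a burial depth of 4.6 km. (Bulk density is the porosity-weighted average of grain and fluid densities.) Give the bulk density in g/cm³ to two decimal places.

2.66 g/cm³

Porosity at depth: φ = 0.63·exp(−0.73×4.6) = 0.63×0.0348 = 0.0219
Bulk density: ρ_b = (1−φ)ρ_g + φ·ρ_f = 0.9781×2.7 + 0.0219×1
       = 2.641 + 0.022 = 2.663 g/cm³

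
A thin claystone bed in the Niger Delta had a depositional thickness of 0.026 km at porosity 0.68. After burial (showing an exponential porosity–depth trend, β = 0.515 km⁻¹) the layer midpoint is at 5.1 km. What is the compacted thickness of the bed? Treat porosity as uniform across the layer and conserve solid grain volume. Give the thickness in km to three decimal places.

0.009 km

Porosity at 5.1 km: n = 0.68·exp(−0.515×5.1) = 0.0492
Solid-volume conservation: h(1−n) = h₀(1−n₀) ⇒ h = h₀·(1−n₀)/(1−n)
h = 0.026 × (1 − 0.68)/(1 − 0.0492) = 0.026 × 0.3366 = 0.0088 km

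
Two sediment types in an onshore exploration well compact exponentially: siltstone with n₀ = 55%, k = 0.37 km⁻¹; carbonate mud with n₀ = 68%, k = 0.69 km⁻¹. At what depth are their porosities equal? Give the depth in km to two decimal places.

Set n₀ₐ e^(−kₐz) = n₀ᵦ e^(−kᵦz) ⇒ ln(n₀ₐ/n₀ᵦ) = (kₐ − kᵦ)·z
z = ln(0.55/0.68) / (0.37 − 0.69) = -0.2122 / -0.32 = 0.663 km

0.66 km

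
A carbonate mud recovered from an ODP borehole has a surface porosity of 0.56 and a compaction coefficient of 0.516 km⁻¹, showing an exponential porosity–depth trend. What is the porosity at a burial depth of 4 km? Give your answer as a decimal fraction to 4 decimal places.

0.0711

φ = φ₀·exp(−c·z) = 0.56 × exp(−0.516 × 4) = 0.56 × exp(−2.064)
  = 0.56 × 0.1269 = 0.0711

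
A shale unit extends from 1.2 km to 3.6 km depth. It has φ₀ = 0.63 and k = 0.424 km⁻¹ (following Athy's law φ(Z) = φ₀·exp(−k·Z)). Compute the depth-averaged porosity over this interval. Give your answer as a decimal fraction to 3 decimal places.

0.238

⟨φ⟩ = (1/(Z₂−Z₁)) ∫ φ₀ e^(−kZ) dZ = φ₀·(e^(−k·Z₁) − e^(−k·Z₂)) / (k·(Z₂−Z₁))
e^(−0.424×1.2) = 0.6012; e^(−0.424×3.6) = 0.2173
⟨φ⟩ = 0.63 × (0.6012 − 0.2173) / (0.424 × 2.4) = 0.63 × 0.3773 = 0.2377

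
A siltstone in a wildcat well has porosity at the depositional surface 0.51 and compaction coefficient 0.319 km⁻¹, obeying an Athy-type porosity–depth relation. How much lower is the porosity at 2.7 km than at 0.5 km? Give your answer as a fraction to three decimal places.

0.219

φ(0.5) = 0.51·e^(−0.319×0.5) = 0.4348
φ(2.7) = 0.51·e^(−0.319×2.7) = 0.2155
Δφ = 0.4348 − 0.2155 = 0.2193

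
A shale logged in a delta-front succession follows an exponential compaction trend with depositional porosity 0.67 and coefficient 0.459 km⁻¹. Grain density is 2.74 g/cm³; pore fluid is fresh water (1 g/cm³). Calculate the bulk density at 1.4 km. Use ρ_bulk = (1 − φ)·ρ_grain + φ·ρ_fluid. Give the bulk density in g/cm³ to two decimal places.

2.13 g/cm³

Porosity at depth: phi = 0.67·exp(−0.459×1.4) = 0.67×0.5259 = 0.3524
Bulk density: ρ_b = (1−phi)ρ_g + phi·ρ_f = 0.6476×2.74 + 0.3524×1
       = 1.775 + 0.352 = 2.127 g/cm³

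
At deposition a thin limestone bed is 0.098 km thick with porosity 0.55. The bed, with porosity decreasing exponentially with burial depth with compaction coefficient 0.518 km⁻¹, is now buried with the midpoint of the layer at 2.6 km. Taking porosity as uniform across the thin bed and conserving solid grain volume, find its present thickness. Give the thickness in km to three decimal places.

Porosity at 2.6 km: phi = 0.55·exp(−0.518×2.6) = 0.1430
Solid-volume conservation: h(1−phi) = h₀(1−phi₀) ⇒ h = h₀·(1−phi₀)/(1−phi)
h = 0.098 × (1 − 0.55)/(1 − 0.1430) = 0.098 × 0.5251 = 0.0515 km

0.051 km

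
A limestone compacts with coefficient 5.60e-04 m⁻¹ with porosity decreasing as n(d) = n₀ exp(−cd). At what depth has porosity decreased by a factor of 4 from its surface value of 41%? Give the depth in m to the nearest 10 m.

2480 m

Working in km (1 km = 1000 m; c in km⁻¹ = c in m⁻¹ × 1000):
n/n₀ = 1/4 ⇒ exp(−c·d) = 1/4 ⇒ d = ln(4) / c
d = 1.3863 / 0.56 = 2.476 km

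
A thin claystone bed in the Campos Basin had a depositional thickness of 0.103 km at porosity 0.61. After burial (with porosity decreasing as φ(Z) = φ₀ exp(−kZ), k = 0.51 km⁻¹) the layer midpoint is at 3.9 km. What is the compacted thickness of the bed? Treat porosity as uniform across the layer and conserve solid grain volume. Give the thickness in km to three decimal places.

Porosity at 3.9 km: φ = 0.61·exp(−0.51×3.9) = 0.0835
Solid-volume conservation: h(1−φ) = h₀(1−φ₀) ⇒ h = h₀·(1−φ₀)/(1−φ)
h = 0.103 × (1 − 0.61)/(1 − 0.0835) = 0.103 × 0.4255 = 0.0438 km

0.044 km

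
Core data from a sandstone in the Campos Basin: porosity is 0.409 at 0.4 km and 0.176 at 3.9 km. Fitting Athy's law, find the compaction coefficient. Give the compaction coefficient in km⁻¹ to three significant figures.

0.241 km⁻¹

Athy: phi(d) = phi₀ e^(−βd) ⇒ phi₁/phi₂ = e^{β(d₂−d₁)} ⇒ β = ln(phi₁/phi₂)/(d₂−d₁)
β = ln(0.409/0.176) / (3.9 − 0.4) = ln(2.324) / 3.5 = 0.8432 / 3.5 = 0.2409 km⁻¹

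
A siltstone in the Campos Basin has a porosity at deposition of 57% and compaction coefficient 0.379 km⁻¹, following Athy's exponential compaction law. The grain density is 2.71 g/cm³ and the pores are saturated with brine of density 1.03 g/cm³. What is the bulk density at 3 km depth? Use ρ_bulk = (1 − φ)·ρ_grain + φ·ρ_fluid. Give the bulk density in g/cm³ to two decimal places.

2.40 g/cm³

Porosity at depth: n = 0.57·exp(−0.379×3) = 0.57×0.3208 = 0.1828
Bulk density: ρ_b = (1−n)ρ_g + n·ρ_f = 0.8172×2.71 + 0.1828×1.03
       = 2.214 + 0.188 = 2.403 g/cm³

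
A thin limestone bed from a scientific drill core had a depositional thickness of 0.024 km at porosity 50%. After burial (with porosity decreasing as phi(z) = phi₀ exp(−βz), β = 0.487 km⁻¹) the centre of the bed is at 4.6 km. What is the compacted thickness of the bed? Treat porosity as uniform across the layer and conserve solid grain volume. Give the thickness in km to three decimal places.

Porosity at 4.6 km: phi = 0.5·exp(−0.487×4.6) = 0.0532
Solid-volume conservation: h(1−phi) = h₀(1−phi₀) ⇒ h = h₀·(1−phi₀)/(1−phi)
h = 0.024 × (1 − 0.5)/(1 − 0.0532) = 0.024 × 0.5281 = 0.0127 km

0.013 km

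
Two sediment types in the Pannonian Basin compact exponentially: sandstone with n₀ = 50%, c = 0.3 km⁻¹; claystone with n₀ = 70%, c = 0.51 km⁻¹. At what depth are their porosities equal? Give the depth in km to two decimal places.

1.60 km

Set n₀ₐ e^(−cₐZ) = n₀ᵦ e^(−cᵦZ) ⇒ ln(n₀ₐ/n₀ᵦ) = (cₐ − cᵦ)·Z
Z = ln(0.5/0.7) / (0.3 − 0.51) = -0.3365 / -0.21 = 1.602 km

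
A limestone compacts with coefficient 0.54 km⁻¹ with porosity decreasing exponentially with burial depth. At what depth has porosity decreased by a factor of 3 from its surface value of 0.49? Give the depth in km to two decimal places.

n/n₀ = 1/3 ⇒ exp(−k·d) = 1/3 ⇒ d = ln(3) / k
d = 1.0986 / 0.54 = 2.034 km

2.03 km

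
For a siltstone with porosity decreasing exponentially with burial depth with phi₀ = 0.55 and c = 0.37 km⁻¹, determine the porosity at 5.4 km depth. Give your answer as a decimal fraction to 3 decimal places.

phi = phi₀·exp(−c·z) = 0.55 × exp(−0.37 × 5.4) = 0.55 × exp(−1.998)
  = 0.55 × 0.1356 = 0.0746

0.075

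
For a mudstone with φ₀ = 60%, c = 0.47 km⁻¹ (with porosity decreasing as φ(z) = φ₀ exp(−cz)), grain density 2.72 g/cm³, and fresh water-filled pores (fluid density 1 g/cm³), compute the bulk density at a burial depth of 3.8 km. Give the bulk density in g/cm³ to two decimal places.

2.55 g/cm³

Porosity at depth: φ = 0.6·exp(−0.47×3.8) = 0.6×0.1676 = 0.1006
Bulk density: ρ_b = (1−φ)ρ_g + φ·ρ_f = 0.8994×2.72 + 0.1006×1
       = 2.446 + 0.101 = 2.547 g/cm³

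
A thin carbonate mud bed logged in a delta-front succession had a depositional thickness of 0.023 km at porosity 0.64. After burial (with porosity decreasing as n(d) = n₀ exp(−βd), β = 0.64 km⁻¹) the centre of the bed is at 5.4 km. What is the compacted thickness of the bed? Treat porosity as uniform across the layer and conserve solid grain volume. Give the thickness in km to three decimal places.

Porosity at 5.4 km: n = 0.64·exp(−0.64×5.4) = 0.0202
Solid-volume conservation: h(1−n) = h₀(1−n₀) ⇒ h = h₀·(1−n₀)/(1−n)
h = 0.023 × (1 − 0.64)/(1 − 0.0202) = 0.023 × 0.3674 = 0.0085 km

0.008 km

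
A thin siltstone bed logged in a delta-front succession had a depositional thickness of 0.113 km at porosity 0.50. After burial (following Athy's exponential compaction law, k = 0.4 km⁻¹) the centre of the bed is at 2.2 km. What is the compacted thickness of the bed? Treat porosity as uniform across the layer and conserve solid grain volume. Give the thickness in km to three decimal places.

0.071 km

Porosity at 2.2 km: phi = 0.5·exp(−0.4×2.2) = 0.2074
Solid-volume conservation: h(1−phi) = h₀(1−phi₀) ⇒ h = h₀·(1−phi₀)/(1−phi)
h = 0.113 × (1 − 0.5)/(1 − 0.2074) = 0.113 × 0.6308 = 0.0713 km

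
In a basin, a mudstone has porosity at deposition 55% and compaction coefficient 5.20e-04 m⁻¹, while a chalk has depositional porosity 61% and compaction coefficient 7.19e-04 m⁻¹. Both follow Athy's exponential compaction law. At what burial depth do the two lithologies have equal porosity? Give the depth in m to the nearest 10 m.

520 m

Working in km (1 km = 1000 m; c in km⁻¹ = c in m⁻¹ × 1000):
Set n₀ₐ e^(−cₐz) = n₀ᵦ e^(−cᵦz) ⇒ ln(n₀ₐ/n₀ᵦ) = (cₐ − cᵦ)·z
z = ln(0.55/0.61) / (0.52 − 0.719) = -0.1035 / -0.199 = 0.520 km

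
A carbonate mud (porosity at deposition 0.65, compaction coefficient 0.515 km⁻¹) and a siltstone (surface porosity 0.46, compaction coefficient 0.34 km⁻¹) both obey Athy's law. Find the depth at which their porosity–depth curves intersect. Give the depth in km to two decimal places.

Set n₀ₐ e^(−kₐZ) = n₀ᵦ e^(−kᵦZ) ⇒ ln(n₀ₐ/n₀ᵦ) = (kₐ − kᵦ)·Z
Z = ln(0.65/0.46) / (0.515 − 0.34) = 0.3457 / 0.175 = 1.976 km

1.98 km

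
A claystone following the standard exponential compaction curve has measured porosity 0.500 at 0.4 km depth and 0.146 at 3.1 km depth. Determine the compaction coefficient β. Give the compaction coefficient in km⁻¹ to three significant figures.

0.456 km⁻¹

Athy: φ(z) = φ₀ e^(−βz) ⇒ φ₁/φ₂ = e^{β(z₂−z₁)} ⇒ β = ln(φ₁/φ₂)/(z₂−z₁)
β = ln(0.5/0.146) / (3.1 − 0.4) = ln(3.425) / 2.7 = 1.2310 / 2.7 = 0.4559 km⁻¹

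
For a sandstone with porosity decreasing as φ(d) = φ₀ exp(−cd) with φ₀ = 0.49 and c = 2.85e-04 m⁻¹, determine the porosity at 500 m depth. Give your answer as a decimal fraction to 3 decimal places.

0.425

Working in km (1 km = 1000 m; c in km⁻¹ = c in m⁻¹ × 1000):
φ = φ₀·exp(−c·d) = 0.49 × exp(−0.285 × 0.5) = 0.49 × exp(−0.1425)
  = 0.49 × 0.8672 = 0.4249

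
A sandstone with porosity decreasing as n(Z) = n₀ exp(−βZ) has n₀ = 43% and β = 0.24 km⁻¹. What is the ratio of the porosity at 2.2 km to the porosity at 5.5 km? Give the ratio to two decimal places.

2.21

n(Z₁)/n(Z₂) = e^(−β·Z₁)/e^(−β·Z₂) = e^{β(Z₂−Z₁)}
= exp(0.24 × 3.3) = exp(0.792) = 2.2078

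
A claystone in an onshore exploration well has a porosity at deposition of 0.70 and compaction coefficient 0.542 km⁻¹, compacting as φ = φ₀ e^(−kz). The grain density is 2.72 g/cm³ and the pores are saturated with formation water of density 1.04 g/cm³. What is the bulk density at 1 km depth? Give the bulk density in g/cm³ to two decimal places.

Porosity at depth: φ = 0.7·exp(−0.542×1) = 0.7×0.5816 = 0.4071
Bulk density: ρ_b = (1−φ)ρ_g + φ·ρ_f = 0.5929×2.72 + 0.4071×1.04
       = 1.613 + 0.423 = 2.036 g/cm³

2.04 g/cm³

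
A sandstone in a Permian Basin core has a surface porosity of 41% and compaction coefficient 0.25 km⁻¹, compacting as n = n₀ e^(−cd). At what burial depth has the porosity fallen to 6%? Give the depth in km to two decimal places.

7.69 km

Invert Athy's law: d = ln(n₀/n) / c
d = ln(0.41/0.06) / 0.25 = ln(6.833) / 0.25 = 1.9218 / 0.25 = 7.687 km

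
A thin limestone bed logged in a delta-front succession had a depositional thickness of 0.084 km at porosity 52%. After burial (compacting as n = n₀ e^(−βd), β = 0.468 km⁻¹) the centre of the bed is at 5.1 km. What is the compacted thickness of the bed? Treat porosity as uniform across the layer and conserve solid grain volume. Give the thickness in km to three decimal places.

Porosity at 5.1 km: n = 0.52·exp(−0.468×5.1) = 0.0478
Solid-volume conservation: h(1−n) = h₀(1−n₀) ⇒ h = h₀·(1−n₀)/(1−n)
h = 0.084 × (1 − 0.52)/(1 − 0.0478) = 0.084 × 0.5041 = 0.0423 km

0.042 km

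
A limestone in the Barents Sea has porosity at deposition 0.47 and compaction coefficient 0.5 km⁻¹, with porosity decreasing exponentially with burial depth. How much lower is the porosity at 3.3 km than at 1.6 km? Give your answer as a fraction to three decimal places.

0.121

phi(1.6) = 0.47·e^(−0.5×1.6) = 0.2112
phi(3.3) = 0.47·e^(−0.5×3.3) = 0.0903
Δphi = 0.2112 − 0.0903 = 0.1209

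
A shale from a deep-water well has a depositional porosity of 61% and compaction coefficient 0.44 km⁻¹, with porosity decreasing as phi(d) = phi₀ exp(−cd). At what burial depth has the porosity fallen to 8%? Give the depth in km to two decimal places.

Invert Athy's law: d = ln(phi₀/phi) / c
d = ln(0.61/0.08) / 0.44 = ln(7.625) / 0.44 = 2.0314 / 0.44 = 4.617 km

4.62 km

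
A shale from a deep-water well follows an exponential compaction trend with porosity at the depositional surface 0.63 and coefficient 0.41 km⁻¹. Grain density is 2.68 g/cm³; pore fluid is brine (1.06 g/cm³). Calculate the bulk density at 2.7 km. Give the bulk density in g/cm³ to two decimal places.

2.34 g/cm³

Porosity at depth: φ = 0.63·exp(−0.41×2.7) = 0.63×0.3305 = 0.2082
Bulk density: ρ_b = (1−φ)ρ_g + φ·ρ_f = 0.7918×2.68 + 0.2082×1.06
       = 2.122 + 0.221 = 2.343 g/cm³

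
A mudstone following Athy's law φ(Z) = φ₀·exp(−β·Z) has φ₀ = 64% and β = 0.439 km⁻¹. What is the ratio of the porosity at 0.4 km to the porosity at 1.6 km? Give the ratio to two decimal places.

φ(Z₁)/φ(Z₂) = e^(−β·Z₁)/e^(−β·Z₂) = e^{β(Z₂−Z₁)}
= exp(0.439 × 1.2) = exp(0.5268) = 1.6935

1.69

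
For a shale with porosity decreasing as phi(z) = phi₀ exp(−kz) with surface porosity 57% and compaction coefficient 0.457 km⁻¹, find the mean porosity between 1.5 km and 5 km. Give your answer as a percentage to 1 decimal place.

⟨phi⟩ = (1/(z₂−z₁)) ∫ phi₀ e^(−kz) dz = phi₀·(e^(−k·z₁) − e^(−k·z₂)) / (k·(z₂−z₁))
e^(−0.457×1.5) = 0.5038; e^(−0.457×5) = 0.1018
⟨phi⟩ = 0.57 × (0.5038 − 0.1018) / (0.457 × 3.5) = 0.57 × 0.2514 = 0.1433

14.3%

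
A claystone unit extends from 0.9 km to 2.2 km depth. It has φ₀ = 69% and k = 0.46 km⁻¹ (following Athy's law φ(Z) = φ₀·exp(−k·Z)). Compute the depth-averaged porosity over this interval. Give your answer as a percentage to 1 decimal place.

⟨φ⟩ = (1/(Z₂−Z₁)) ∫ φ₀ e^(−kZ) dZ = φ₀·(e^(−k·Z₁) − e^(−k·Z₂)) / (k·(Z₂−Z₁))
e^(−0.46×0.9) = 0.6610; e^(−0.46×2.2) = 0.3635
⟨φ⟩ = 0.69 × (0.6610 − 0.3635) / (0.46 × 1.3) = 0.69 × 0.4975 = 0.3433

34.3%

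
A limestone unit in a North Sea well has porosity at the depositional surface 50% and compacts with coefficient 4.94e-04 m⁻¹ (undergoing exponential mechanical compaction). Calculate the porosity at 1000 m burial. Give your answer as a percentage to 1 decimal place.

30.5%

Working in km (1 km = 1000 m; β in km⁻¹ = β in m⁻¹ × 1000):
φ = φ₀·exp(−β·z) = 0.5 × exp(−0.494 × 1) = 0.5 × exp(−0.494)
  = 0.5 × 0.6102 = 0.3051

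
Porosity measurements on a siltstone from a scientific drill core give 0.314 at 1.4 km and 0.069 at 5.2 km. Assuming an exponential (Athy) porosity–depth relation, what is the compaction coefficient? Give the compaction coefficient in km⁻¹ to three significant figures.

0.399 km⁻¹

Athy: phi(Z) = phi₀ e^(−kZ) ⇒ phi₁/phi₂ = e^{k(Z₂−Z₁)} ⇒ k = ln(phi₁/phi₂)/(Z₂−Z₁)
k = ln(0.314/0.069) / (5.2 − 1.4) = ln(4.551) / 3.8 = 1.5153 / 3.8 = 0.3988 km⁻¹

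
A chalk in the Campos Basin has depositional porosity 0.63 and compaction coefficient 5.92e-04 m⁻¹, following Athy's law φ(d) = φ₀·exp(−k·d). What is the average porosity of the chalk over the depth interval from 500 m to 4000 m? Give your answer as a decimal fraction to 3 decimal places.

Working in km (1 km = 1000 m; k in km⁻¹ = k in m⁻¹ × 1000):
⟨φ⟩ = (1/(d₂−d₁)) ∫ φ₀ e^(−kd) dd = φ₀·(e^(−k·d₁) − e^(−k·d₂)) / (k·(d₂−d₁))
e^(−0.592×0.5) = 0.7438; e^(−0.592×4) = 0.0937
⟨φ⟩ = 0.63 × (0.7438 − 0.0937) / (0.592 × 3.5) = 0.63 × 0.3138 = 0.1977

0.198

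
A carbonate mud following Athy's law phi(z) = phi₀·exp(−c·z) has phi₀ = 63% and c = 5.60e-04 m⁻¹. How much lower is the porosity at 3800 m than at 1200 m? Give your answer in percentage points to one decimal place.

24.7 percentage points

Working in km (1 km = 1000 m; c in km⁻¹ = c in m⁻¹ × 1000):
phi(1.2) = 0.63·e^(−0.56×1.2) = 0.3217
phi(3.8) = 0.63·e^(−0.56×3.8) = 0.0750
Δphi = 0.3217 − 0.0750 = 0.2467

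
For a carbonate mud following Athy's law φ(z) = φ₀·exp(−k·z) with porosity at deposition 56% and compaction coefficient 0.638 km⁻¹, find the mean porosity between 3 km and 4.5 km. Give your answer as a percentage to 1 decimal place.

⟨φ⟩ = (1/(z₂−z₁)) ∫ φ₀ e^(−kz) dz = φ₀·(e^(−k·z₁) − e^(−k·z₂)) / (k·(z₂−z₁))
e^(−0.638×3) = 0.1475; e^(−0.638×4.5) = 0.0566
⟨φ⟩ = 0.56 × (0.1475 − 0.0566) / (0.638 × 1.5) = 0.56 × 0.0949 = 0.0532

5.3%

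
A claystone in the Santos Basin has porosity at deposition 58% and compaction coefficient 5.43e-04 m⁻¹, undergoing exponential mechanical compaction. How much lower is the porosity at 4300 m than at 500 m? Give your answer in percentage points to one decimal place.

Working in km (1 km = 1000 m; k in km⁻¹ = k in m⁻¹ × 1000):
phi(0.5) = 0.58·e^(−0.543×0.5) = 0.4421
phi(4.3) = 0.58·e^(−0.543×4.3) = 0.0562
Δphi = 0.4421 − 0.0562 = 0.3859

38.6 percentage points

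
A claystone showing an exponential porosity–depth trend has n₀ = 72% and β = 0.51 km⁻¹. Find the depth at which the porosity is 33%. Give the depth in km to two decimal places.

Invert Athy's law: Z = ln(n₀/n) / β
Z = ln(0.72/0.33) / 0.51 = ln(2.182) / 0.51 = 0.7802 / 0.51 = 1.530 km

1.53 km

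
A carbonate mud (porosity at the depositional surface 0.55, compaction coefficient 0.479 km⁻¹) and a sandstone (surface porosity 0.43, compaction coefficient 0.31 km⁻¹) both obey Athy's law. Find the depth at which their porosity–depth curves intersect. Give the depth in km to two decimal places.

Set φ₀ₐ e^(−kₐz) = φ₀ᵦ e^(−kᵦz) ⇒ ln(φ₀ₐ/φ₀ᵦ) = (kₐ − kᵦ)·z
z = ln(0.55/0.43) / (0.479 − 0.31) = 0.2461 / 0.169 = 1.456 km

1.46 km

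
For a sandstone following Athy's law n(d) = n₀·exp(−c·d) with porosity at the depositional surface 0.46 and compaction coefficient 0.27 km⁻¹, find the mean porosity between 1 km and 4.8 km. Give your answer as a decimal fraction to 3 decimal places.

0.220

⟨n⟩ = (1/(d₂−d₁)) ∫ n₀ e^(−cd) dd = n₀·(e^(−c·d₁) − e^(−c·d₂)) / (c·(d₂−d₁))
e^(−0.27×1) = 0.7634; e^(−0.27×4.8) = 0.2736
⟨n⟩ = 0.46 × (0.7634 − 0.2736) / (0.27 × 3.8) = 0.46 × 0.4773 = 0.2196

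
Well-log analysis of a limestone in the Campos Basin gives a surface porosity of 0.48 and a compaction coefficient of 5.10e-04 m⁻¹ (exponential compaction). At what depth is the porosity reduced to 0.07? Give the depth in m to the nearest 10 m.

3780 m

Working in km (1 km = 1000 m; β in km⁻¹ = β in m⁻¹ × 1000):
Invert Athy's law: z = ln(φ₀/φ) / β
z = ln(0.48/0.07) / 0.51 = ln(6.857) / 0.51 = 1.9253 / 0.51 = 3.775 km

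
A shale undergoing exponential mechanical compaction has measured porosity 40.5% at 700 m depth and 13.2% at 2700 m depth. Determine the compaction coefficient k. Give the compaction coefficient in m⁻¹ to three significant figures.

Working in km (1 km = 1000 m; k in km⁻¹ = k in m⁻¹ × 1000):
Athy: n(z) = n₀ e^(−kz) ⇒ n₁/n₂ = e^{k(z₂−z₁)} ⇒ k = ln(n₁/n₂)/(z₂−z₁)
k = ln(0.405/0.132) / (2.7 − 0.7) = ln(3.068) / 2 = 1.1211 / 2 = 0.5605 km⁻¹

0.000561 m⁻¹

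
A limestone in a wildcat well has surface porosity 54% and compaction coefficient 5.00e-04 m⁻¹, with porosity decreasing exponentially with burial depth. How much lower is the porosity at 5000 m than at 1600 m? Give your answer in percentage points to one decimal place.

19.8 percentage points

Working in km (1 km = 1000 m; c in km⁻¹ = c in m⁻¹ × 1000):
phi(1.6) = 0.54·e^(−0.5×1.6) = 0.2426
phi(5) = 0.54·e^(−0.5×5) = 0.0443
Δphi = 0.2426 − 0.0443 = 0.1983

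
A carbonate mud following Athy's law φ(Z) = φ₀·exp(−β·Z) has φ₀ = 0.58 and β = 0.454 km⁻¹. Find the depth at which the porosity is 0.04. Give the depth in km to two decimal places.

5.89 km

Invert Athy's law: Z = ln(φ₀/φ) / β
Z = ln(0.58/0.04) / 0.454 = ln(14.5) / 0.454 = 2.6741 / 0.454 = 5.890 km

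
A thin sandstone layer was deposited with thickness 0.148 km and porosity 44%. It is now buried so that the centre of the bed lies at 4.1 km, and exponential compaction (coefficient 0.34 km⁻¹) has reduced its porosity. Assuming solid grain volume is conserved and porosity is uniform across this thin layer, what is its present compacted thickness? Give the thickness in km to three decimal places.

Porosity at 4.1 km: phi = 0.44·exp(−0.34×4.1) = 0.1092
Solid-volume conservation: h(1−phi) = h₀(1−phi₀) ⇒ h = h₀·(1−phi₀)/(1−phi)
h = 0.148 × (1 − 0.44)/(1 − 0.1092) = 0.148 × 0.6286 = 0.0930 km

0.093 km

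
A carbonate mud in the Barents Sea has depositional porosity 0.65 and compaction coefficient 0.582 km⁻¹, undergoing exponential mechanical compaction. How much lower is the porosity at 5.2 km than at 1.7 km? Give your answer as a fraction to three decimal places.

n(1.7) = 0.65·e^(−0.582×1.7) = 0.2417
n(5.2) = 0.65·e^(−0.582×5.2) = 0.0315
Δn = 0.2417 − 0.0315 = 0.2102

0.210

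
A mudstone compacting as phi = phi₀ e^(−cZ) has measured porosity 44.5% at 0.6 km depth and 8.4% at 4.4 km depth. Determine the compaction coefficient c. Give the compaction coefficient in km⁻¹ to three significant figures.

Athy: phi(Z) = phi₀ e^(−cZ) ⇒ phi₁/phi₂ = e^{c(Z₂−Z₁)} ⇒ c = ln(phi₁/phi₂)/(Z₂−Z₁)
c = ln(0.445/0.084) / (4.4 − 0.6) = ln(5.298) / 3.8 = 1.6673 / 3.8 = 0.4388 km⁻¹

0.439 km⁻¹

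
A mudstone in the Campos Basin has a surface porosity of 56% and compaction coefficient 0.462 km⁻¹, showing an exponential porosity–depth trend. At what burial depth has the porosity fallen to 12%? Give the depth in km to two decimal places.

3.33 km

Invert Athy's law: Z = ln(phi₀/phi) / c
Z = ln(0.56/0.12) / 0.462 = ln(4.667) / 0.462 = 1.5404 / 0.462 = 3.334 km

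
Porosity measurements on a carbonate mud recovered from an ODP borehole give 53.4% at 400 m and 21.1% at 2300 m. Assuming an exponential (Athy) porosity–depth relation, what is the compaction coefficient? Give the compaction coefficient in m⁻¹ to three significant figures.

Working in km (1 km = 1000 m; k in km⁻¹ = k in m⁻¹ × 1000):
Athy: φ(Z) = φ₀ e^(−kZ) ⇒ φ₁/φ₂ = e^{k(Z₂−Z₁)} ⇒ k = ln(φ₁/φ₂)/(Z₂−Z₁)
k = ln(0.534/0.211) / (2.3 − 0.4) = ln(2.531) / 1.9 = 0.9285 / 1.9 = 0.4887 km⁻¹

0.000489 m⁻¹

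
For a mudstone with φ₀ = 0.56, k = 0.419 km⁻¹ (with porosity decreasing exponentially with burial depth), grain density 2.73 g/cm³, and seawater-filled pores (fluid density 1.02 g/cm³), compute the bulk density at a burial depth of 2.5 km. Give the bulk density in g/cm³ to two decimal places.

Porosity at depth: φ = 0.56·exp(−0.419×2.5) = 0.56×0.3508 = 0.1965
Bulk density: ρ_b = (1−φ)ρ_g + φ·ρ_f = 0.8035×2.73 + 0.1965×1.02
       = 2.194 + 0.200 = 2.394 g/cm³

2.39 g/cm³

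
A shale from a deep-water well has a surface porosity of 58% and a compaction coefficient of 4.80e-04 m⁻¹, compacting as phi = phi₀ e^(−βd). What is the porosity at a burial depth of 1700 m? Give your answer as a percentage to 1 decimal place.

Working in km (1 km = 1000 m; β in km⁻¹ = β in m⁻¹ × 1000):
phi = phi₀·exp(−β·d) = 0.58 × exp(−0.48 × 1.7) = 0.58 × exp(−0.816)
  = 0.58 × 0.4422 = 0.2565

25.6%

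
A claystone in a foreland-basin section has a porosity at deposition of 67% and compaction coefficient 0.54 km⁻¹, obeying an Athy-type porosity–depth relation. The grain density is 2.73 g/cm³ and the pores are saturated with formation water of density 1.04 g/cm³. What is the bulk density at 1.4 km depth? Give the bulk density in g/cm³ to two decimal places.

2.20 g/cm³

Porosity at depth: φ = 0.67·exp(−0.54×1.4) = 0.67×0.4695 = 0.3146
Bulk density: ρ_b = (1−φ)ρ_g + φ·ρ_f = 0.6854×2.73 + 0.3146×1.04
       = 1.871 + 0.327 = 2.198 g/cm³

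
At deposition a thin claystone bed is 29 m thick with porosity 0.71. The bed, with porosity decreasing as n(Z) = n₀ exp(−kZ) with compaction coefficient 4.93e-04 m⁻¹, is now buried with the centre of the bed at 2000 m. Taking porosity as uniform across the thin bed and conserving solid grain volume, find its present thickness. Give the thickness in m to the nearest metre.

11 m

Working in km (1 km = 1000 m; k in km⁻¹ = k in m⁻¹ × 1000):
Porosity at 2 km: n = 0.71·exp(−0.493×2) = 0.2649
Solid-volume conservation: h(1−n) = h₀(1−n₀) ⇒ h = h₀·(1−n₀)/(1−n)
h = 0.029 × (1 − 0.71)/(1 − 0.2649) = 0.029 × 0.3945 = 0.0114 km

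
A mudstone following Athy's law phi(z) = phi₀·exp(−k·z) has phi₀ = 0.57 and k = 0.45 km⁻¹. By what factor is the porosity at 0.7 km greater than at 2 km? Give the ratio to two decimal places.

phi(z₁)/phi(z₂) = e^(−k·z₁)/e^(−k·z₂) = e^{k(z₂−z₁)}
= exp(0.45 × 1.3) = exp(0.585) = 1.7950

1.79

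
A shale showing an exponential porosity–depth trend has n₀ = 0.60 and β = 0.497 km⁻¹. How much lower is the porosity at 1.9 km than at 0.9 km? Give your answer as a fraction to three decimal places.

n(0.9) = 0.6·e^(−0.497×0.9) = 0.3836
n(1.9) = 0.6·e^(−0.497×1.9) = 0.2334
Δn = 0.3836 − 0.2334 = 0.1502

0.150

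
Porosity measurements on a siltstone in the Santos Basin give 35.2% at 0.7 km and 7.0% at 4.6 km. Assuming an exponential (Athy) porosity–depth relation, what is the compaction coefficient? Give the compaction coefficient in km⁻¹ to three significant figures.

0.414 km⁻¹

Athy: phi(z) = phi₀ e^(−kz) ⇒ phi₁/phi₂ = e^{k(z₂−z₁)} ⇒ k = ln(phi₁/phi₂)/(z₂−z₁)
k = ln(0.352/0.07) / (4.6 − 0.7) = ln(5.029) / 3.9 = 1.6151 / 3.9 = 0.4141 km⁻¹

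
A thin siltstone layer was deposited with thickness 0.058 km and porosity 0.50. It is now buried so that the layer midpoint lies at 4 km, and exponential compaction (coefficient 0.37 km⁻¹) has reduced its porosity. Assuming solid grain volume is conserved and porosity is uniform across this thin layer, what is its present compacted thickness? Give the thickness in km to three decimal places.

Porosity at 4 km: n = 0.5·exp(−0.37×4) = 0.1138
Solid-volume conservation: h(1−n) = h₀(1−n₀) ⇒ h = h₀·(1−n₀)/(1−n)
h = 0.058 × (1 − 0.5)/(1 − 0.1138) = 0.058 × 0.5642 = 0.0327 km

0.033 km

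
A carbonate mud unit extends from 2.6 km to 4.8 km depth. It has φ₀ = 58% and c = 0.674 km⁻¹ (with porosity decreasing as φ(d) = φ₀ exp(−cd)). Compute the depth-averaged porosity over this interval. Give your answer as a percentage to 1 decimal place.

5.2%

⟨φ⟩ = (1/(d₂−d₁)) ∫ φ₀ e^(−cd) dd = φ₀·(e^(−c·d₁) − e^(−c·d₂)) / (c·(d₂−d₁))
e^(−0.674×2.6) = 0.1734; e^(−0.674×4.8) = 0.0394
⟨φ⟩ = 0.58 × (0.1734 − 0.0394) / (0.674 × 2.2) = 0.58 × 0.0904 = 0.0524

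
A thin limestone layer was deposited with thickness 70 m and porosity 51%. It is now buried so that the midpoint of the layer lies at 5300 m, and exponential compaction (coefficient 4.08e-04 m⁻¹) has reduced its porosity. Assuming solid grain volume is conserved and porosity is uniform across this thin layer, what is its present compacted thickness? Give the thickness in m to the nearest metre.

36 m

Working in km (1 km = 1000 m; k in km⁻¹ = k in m⁻¹ × 1000):
Porosity at 5.3 km: φ = 0.51·exp(−0.408×5.3) = 0.0587
Solid-volume conservation: h(1−φ) = h₀(1−φ₀) ⇒ h = h₀·(1−φ₀)/(1−φ)
h = 0.07 × (1 − 0.51)/(1 − 0.0587) = 0.07 × 0.5205 = 0.0364 km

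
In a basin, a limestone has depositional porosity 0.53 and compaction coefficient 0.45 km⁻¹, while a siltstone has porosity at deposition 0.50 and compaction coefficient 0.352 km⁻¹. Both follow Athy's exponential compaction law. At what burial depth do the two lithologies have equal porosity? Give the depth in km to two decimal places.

0.59 km

Set n₀ₐ e^(−kₐz) = n₀ᵦ e^(−kᵦz) ⇒ ln(n₀ₐ/n₀ᵦ) = (kₐ − kᵦ)·z
z = ln(0.53/0.5) / (0.45 − 0.352) = 0.0583 / 0.098 = 0.595 km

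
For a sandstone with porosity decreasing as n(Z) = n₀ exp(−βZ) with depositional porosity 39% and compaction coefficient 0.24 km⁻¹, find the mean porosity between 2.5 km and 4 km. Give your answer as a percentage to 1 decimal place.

18.0%

⟨n⟩ = (1/(Z₂−Z₁)) ∫ n₀ e^(−βZ) dZ = n₀·(e^(−β·Z₁) − e^(−β·Z₂)) / (β·(Z₂−Z₁))
e^(−0.24×2.5) = 0.5488; e^(−0.24×4) = 0.3829
⟨n⟩ = 0.39 × (0.5488 − 0.3829) / (0.24 × 1.5) = 0.39 × 0.4609 = 0.1797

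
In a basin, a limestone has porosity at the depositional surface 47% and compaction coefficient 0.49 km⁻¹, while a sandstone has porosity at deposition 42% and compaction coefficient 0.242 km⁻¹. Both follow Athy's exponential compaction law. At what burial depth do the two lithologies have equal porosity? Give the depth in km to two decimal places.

Set φ₀ₐ e^(−cₐZ) = φ₀ᵦ e^(−cᵦZ) ⇒ ln(φ₀ₐ/φ₀ᵦ) = (cₐ − cᵦ)·Z
Z = ln(0.47/0.42) / (0.49 − 0.242) = 0.1125 / 0.248 = 0.454 km

0.45 km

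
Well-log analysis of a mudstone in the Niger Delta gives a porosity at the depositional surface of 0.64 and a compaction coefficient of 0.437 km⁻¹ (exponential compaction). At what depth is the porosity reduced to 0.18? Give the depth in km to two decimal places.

Invert Athy's law: Z = ln(n₀/n) / β
Z = ln(0.64/0.18) / 0.437 = ln(3.556) / 0.437 = 1.2685 / 0.437 = 2.903 km

2.90 km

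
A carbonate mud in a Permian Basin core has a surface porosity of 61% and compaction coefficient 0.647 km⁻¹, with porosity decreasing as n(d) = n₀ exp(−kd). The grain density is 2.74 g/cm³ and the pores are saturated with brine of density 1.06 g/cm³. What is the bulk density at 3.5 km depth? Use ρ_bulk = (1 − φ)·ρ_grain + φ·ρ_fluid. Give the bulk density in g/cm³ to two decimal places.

Porosity at depth: n = 0.61·exp(−0.647×3.5) = 0.61×0.1039 = 0.0634
Bulk density: ρ_b = (1−n)ρ_g + n·ρ_f = 0.9366×2.74 + 0.0634×1.06
       = 2.566 + 0.067 = 2.634 g/cm³

2.63 g/cm³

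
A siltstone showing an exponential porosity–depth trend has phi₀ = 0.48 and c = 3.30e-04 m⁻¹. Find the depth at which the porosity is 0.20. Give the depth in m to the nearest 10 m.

2650 m

Working in km (1 km = 1000 m; c in km⁻¹ = c in m⁻¹ × 1000):
Invert Athy's law: z = ln(phi₀/phi) / c
z = ln(0.48/0.2) / 0.33 = ln(2.4) / 0.33 = 0.8755 / 0.33 = 2.653 km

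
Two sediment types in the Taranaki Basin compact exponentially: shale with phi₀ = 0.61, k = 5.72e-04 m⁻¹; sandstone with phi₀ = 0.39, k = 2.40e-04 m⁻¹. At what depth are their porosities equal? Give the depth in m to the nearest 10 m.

Working in km (1 km = 1000 m; k in km⁻¹ = k in m⁻¹ × 1000):
Set phi₀ₐ e^(−kₐZ) = phi₀ᵦ e^(−kᵦZ) ⇒ ln(phi₀ₐ/phi₀ᵦ) = (kₐ − kᵦ)·Z
Z = ln(0.61/0.39) / (0.572 − 0.24) = 0.4473 / 0.332 = 1.347 km

1350 m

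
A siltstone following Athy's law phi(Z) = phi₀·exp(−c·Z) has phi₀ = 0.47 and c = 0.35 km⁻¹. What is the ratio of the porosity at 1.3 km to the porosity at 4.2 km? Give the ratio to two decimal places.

2.76

phi(Z₁)/phi(Z₂) = e^(−c·Z₁)/e^(−c·Z₂) = e^{c(Z₂−Z₁)}
= exp(0.35 × 2.9) = exp(1.015) = 2.7594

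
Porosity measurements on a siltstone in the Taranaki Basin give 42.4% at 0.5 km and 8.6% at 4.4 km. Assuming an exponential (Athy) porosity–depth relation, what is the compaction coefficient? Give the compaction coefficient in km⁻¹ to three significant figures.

0.409 km⁻¹

Athy: phi(Z) = phi₀ e^(−cZ) ⇒ phi₁/phi₂ = e^{c(Z₂−Z₁)} ⇒ c = ln(phi₁/phi₂)/(Z₂−Z₁)
c = ln(0.424/0.086) / (4.4 − 0.5) = ln(4.93) / 3.9 = 1.5954 / 3.9 = 0.4091 km⁻¹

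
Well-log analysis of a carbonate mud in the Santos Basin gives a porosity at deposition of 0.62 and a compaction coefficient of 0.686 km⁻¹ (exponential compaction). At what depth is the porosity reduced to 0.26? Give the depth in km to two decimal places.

Invert Athy's law: d = ln(phi₀/phi) / c
d = ln(0.62/0.26) / 0.686 = ln(2.385) / 0.686 = 0.8690 / 0.686 = 1.267 km

1.27 km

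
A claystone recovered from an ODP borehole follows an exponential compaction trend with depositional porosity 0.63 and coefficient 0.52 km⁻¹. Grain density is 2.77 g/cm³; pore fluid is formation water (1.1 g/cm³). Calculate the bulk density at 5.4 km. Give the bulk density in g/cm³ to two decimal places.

2.71 g/cm³

Porosity at depth: phi = 0.63·exp(−0.52×5.4) = 0.63×0.0603 = 0.0380
Bulk density: ρ_b = (1−phi)ρ_g + phi·ρ_f = 0.9620×2.77 + 0.0380×1.1
       = 2.665 + 0.042 = 2.707 g/cm³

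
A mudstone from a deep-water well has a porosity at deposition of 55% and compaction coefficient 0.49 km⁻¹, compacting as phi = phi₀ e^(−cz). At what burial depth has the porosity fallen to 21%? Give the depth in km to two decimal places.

1.96 km

Invert Athy's law: z = ln(phi₀/phi) / c
z = ln(0.55/0.21) / 0.49 = ln(2.619) / 0.49 = 0.9628 / 0.49 = 1.965 km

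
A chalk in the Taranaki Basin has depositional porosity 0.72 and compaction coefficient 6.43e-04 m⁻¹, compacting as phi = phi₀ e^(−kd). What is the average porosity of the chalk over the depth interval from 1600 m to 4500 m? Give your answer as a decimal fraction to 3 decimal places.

Working in km (1 km = 1000 m; k in km⁻¹ = k in m⁻¹ × 1000):
⟨phi⟩ = (1/(d₂−d₁)) ∫ phi₀ e^(−kd) dd = phi₀·(e^(−k·d₁) − e^(−k·d₂)) / (k·(d₂−d₁))
e^(−0.643×1.6) = 0.3574; e^(−0.643×4.5) = 0.0554
⟨phi⟩ = 0.72 × (0.3574 − 0.0554) / (0.643 × 2.9) = 0.72 × 0.1620 = 0.1166

0.117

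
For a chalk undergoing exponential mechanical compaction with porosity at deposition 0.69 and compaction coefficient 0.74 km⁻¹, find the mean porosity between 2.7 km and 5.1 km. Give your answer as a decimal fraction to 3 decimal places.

⟨n⟩ = (1/(d₂−d₁)) ∫ n₀ e^(−βd) dd = n₀·(e^(−β·d₁) − e^(−β·d₂)) / (β·(d₂−d₁))
e^(−0.74×2.7) = 0.1356; e^(−0.74×5.1) = 0.0230
⟨n⟩ = 0.69 × (0.1356 − 0.0230) / (0.74 × 2.4) = 0.69 × 0.0634 = 0.0438

0.044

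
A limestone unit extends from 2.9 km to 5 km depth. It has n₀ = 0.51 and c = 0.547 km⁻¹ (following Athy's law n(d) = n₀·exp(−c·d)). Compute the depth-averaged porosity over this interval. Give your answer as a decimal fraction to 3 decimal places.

0.062

⟨n⟩ = (1/(d₂−d₁)) ∫ n₀ e^(−cd) dd = n₀·(e^(−c·d₁) − e^(−c·d₂)) / (c·(d₂−d₁))
e^(−0.547×2.9) = 0.2047; e^(−0.547×5) = 0.0649
⟨n⟩ = 0.51 × (0.2047 − 0.0649) / (0.547 × 2.1) = 0.51 × 0.1217 = 0.0621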